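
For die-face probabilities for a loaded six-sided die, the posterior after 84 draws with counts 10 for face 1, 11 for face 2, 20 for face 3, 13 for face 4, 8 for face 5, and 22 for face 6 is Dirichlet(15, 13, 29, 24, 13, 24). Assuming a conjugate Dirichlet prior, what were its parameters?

For a Dirichlet(α) prior with multinomial counts c, the posterior is Dirichlet(α + c) componentwise.
Subtract each count from the matching posterior parameter: 15−10=5, 13−11=2, 29−20=9, 24−13=11, 13−8=5, 24−22=2.

Dirichlet(5, 2, 9, 11, 5, 2)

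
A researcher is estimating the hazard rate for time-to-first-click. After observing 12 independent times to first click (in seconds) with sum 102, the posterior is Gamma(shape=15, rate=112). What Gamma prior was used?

Gamma–exponential conjugacy: posterior shape = α + n, posterior rate = β + Σtᵢ.
So α = 15 − 12 = 3 and β = 112 − 102 = 10.

Gamma(shape=3, rate=10)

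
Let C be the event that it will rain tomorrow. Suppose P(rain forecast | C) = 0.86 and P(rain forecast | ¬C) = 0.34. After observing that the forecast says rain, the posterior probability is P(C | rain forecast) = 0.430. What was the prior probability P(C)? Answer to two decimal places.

P(C) = 0.23

In odds form, posterior odds = prior odds × likelihood ratio, so prior odds = posterior odds ÷ LR.
Posterior odds = 0.430/(1−0.430) = 0.7544. LR = 0.86/0.34 = 2.5294.
Prior odds = 0.7544/2.5294 = 0.2983, so P(C) = 0.2983/(1+0.2983) ≈ 0.23.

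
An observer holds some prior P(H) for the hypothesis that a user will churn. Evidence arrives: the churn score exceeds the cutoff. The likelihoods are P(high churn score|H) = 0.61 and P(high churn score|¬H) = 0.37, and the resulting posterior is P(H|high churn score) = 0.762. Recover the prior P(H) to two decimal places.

P(H) = 0.66

In odds form, posterior odds = prior odds × likelihood ratio, so prior odds = posterior odds ÷ LR.
Posterior odds = 0.762/(1−0.762) = 3.2017. LR = 0.61/0.37 = 1.6486.
Prior odds = 3.2017/1.6486 = 1.9421, so P(H) = 1.9421/(1+1.9421) ≈ 0.66.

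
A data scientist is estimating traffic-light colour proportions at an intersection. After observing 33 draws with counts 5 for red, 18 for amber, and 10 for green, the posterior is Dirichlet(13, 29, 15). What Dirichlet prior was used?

For a Dirichlet(α) prior with multinomial counts c, the posterior is Dirichlet(α + c) componentwise.
Subtract each count from the matching posterior parameter: 13−5=8, 29−18=11, 15−10=5.

Dirichlet(8, 11, 5)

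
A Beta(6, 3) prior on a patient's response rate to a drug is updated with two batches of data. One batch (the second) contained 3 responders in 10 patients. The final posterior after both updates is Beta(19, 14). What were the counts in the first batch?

Sequential conjugate updates are equivalent to a single update on the pooled data, so total successes = posterior α − prior α and total failures = posterior β − prior β.
Total across both batches: 19−6=13 responders, 14−3=11 non-responders.
Subtract the second batch: 13−3=10 responders and 11−7=4 non-responders.

10 responders and 4 non-responders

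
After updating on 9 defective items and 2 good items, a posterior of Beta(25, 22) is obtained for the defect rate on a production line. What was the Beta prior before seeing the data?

Under Beta–binomial conjugacy the posterior parameters are (a+s, b+f).
So a = 25 − 9 = 16 and b = 22 − 2 = 20.

Beta(16, 20)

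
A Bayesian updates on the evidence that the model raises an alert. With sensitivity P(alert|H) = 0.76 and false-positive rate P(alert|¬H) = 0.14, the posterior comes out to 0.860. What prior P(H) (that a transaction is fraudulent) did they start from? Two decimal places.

Bayes' rule in odds form gives O(H|E) = O(H)·[P(E|H)/P(E|¬H)], hence O(H) = O(H|E)/LR.
Posterior odds = 0.860/(1−0.860) = 6.1429. LR = 0.76/0.14 = 5.4286.
Prior odds = 6.1429/5.4286 = 1.1316, so P(H) = 1.1316/(1+1.1316) ≈ 0.53.

P(H) = 0.53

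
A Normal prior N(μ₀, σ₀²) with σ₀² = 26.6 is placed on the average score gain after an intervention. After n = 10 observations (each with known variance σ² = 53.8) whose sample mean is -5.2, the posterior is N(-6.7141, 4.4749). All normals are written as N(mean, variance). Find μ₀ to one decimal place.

The posterior mean is a precision-weighted average: μ_n = (τ₀μ₀ + τ_data·x̄)/(τ₀+τ_data), with τ₀=1/σ₀² and τ_data=n/σ².
Here τ₀ = 1/26.6 = 0.037594 and τ_data = 10/53.8 = 0.185874, so τ_n = 0.223468.
Rearranging for μ₀: μ₀ = (μ_n·τ_n − τ_data·x̄)/τ₀ = (-6.7141·0.223468 − 0.185874·-5.2) / 0.037594 = -0.533842/0.037594 ≈ -14.2.

μ₀ = -14.2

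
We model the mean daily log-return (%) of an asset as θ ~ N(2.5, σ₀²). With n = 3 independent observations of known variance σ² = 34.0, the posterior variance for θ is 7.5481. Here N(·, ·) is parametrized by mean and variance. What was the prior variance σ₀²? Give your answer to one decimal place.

σ₀² = 22.6

Posterior precision equals prior precision plus data precision: 1/σ_n² = 1/σ₀² + n/σ².
So 1/σ₀² = 1/7.5481 − 3/34.0 = 0.132484 − 0.088235 = 0.044249.
Hence σ₀² = 1/0.044249 ≈ 22.6.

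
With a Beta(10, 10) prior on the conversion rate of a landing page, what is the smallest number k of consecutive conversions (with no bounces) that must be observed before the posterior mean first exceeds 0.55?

k = 3

After k conversions and 0 bounces the posterior is Beta(10+k, 10), with mean (10+k)/(10+10+k).
Set (10+k)/(20+k) > 0.55 and solve: k > (0.55·20 − 10)/(1 − 0.55) = 2.222.
The smallest integer exceeding 2.222 is 3, and checking k=3: (13)/(23) = 0.5652 > 0.55.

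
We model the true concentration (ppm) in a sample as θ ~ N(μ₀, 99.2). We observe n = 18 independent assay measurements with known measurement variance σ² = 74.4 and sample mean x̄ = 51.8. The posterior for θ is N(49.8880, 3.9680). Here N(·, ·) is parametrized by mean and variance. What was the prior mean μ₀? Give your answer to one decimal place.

With known observation variance, the Normal–Normal posterior has precision τ_n = τ₀ + n/σ² and mean μ_n = (τ₀μ₀ + (n/σ²)x̄)/τ_n.
Here τ₀ = 1/99.2 = 0.010081 and τ_data = 18/74.4 = 0.241935, so τ_n = 0.252016.
Rearranging for μ₀: μ₀ = (μ_n·τ_n − τ_data·x̄)/τ₀ = (49.8880·0.252016 − 0.241935·51.8) / 0.010081 = 0.040341/0.010081 ≈ 4.0.

μ₀ = 4.0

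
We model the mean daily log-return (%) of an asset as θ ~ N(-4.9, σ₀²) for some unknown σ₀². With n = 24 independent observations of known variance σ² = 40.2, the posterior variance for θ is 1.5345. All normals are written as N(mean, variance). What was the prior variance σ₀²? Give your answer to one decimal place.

σ₀² = 18.3

For the Normal–Normal model with known σ², precisions add: τ_n = τ₀ + n/σ².
So 1/σ₀² = 1/1.5345 − 24/40.2 = 0.651678 − 0.597015 = 0.054663.
Hence σ₀² = 1/0.054663 ≈ 18.3.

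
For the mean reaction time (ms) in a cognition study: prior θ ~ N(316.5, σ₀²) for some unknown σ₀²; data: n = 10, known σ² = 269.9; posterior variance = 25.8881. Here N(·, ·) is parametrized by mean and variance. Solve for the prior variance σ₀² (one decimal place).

σ₀² = 634.1

For the Normal–Normal model with known σ², precisions add: τ_n = τ₀ + n/σ².
So 1/σ₀² = 1/25.8881 − 10/269.9 = 0.038628 − 0.037051 = 0.001577.
Hence σ₀² = 1/0.001577 ≈ 634.1.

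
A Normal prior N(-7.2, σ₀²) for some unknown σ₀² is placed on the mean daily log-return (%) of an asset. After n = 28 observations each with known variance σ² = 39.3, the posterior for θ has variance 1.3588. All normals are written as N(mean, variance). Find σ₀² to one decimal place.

For the Normal–Normal model with known σ², precisions add: τ_n = τ₀ + n/σ².
So 1/σ₀² = 1/1.3588 − 28/39.3 = 0.735943 − 0.712468 = 0.023475.
Hence σ₀² = 1/0.023475 ≈ 42.6.

σ₀² = 42.6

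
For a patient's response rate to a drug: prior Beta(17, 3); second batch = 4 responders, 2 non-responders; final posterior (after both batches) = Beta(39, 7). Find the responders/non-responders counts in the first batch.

Sequential conjugate updates are equivalent to a single update on the pooled data, so total successes = posterior α − prior α and total failures = posterior β − prior β.
Total across both batches: 39−17=22 responders, 7−3=4 non-responders.
Subtract the second batch: 22−4=18 responders and 4−2=2 non-responders.

18 responders and 2 non-responders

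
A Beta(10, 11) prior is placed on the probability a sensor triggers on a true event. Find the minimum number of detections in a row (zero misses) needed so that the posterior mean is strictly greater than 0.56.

k = 5

After k detections and 0 misses the posterior is Beta(10+k, 11), with mean (10+k)/(10+11+k).
Set (10+k)/(21+k) > 0.56 and solve: k > (0.56·21 − 10)/(1 − 0.56) = 4.000.
The smallest integer exceeding 4.000 is 5.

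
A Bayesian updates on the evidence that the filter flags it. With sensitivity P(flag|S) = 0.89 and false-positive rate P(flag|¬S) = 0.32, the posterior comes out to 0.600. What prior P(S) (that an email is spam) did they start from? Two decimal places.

Bayes' rule in odds form gives O(S|E) = O(S)·[P(E|S)/P(E|¬S)], hence O(S) = O(S|E)/LR.
Posterior odds = 0.600/(1−0.600) = 1.5000. LR = 0.89/0.32 = 2.7812.
Prior odds = 1.5000/2.7812 = 0.5393, so P(S) = 0.5393/(1+0.5393) ≈ 0.35.

P(S) = 0.35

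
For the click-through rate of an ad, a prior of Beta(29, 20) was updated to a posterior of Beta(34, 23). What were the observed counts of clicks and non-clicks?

A Beta(α, β) prior with s successes and f failures in binomial data gives a Beta(α+s, β+f) posterior.
So s = 34 − 29 = 5 and f = 23 − 20 = 3.

5 clicks and 3 non-clicks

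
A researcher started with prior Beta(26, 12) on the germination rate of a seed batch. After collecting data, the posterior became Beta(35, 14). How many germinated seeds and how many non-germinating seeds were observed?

A Beta(a, b) prior with s successes and f failures in binomial data gives a Beta(a+s, b+f) posterior.
Match parameters: s=35−26=9, f=14−12=2.

9 germinated seeds and 2 non-germinating seeds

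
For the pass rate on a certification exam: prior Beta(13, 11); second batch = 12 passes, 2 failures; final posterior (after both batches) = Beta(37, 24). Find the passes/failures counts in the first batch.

12 passes and 11 failures

Because Beta–binomial updating is additive in the counts, the combined data contributed (α_post−α_prior, β_post−β_prior) successes and failures.
Total across both batches: 37−13=24 passes, 24−11=13 failures.
Subtract the second batch: 24−12=12 passes and 13−2=11 failures.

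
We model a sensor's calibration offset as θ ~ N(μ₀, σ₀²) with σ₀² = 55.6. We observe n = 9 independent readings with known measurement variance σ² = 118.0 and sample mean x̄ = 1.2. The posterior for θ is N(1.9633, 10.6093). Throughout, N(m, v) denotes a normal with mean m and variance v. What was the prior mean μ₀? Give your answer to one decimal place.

μ₀ = 5.2

With known observation variance, the Normal–Normal posterior has precision τ_n = τ₀ + n/σ² and mean μ_n = (τ₀μ₀ + (n/σ²)x̄)/τ_n.
Here τ₀ = 1/55.6 = 0.017986 and τ_data = 9/118.0 = 0.076271, so τ_n = 0.094257.
Rearranging for μ₀: μ₀ = (μ_n·τ_n − τ_data·x̄)/τ₀ = (1.9633·0.094257 − 0.076271·1.2) / 0.017986 = 0.093530/0.017986 ≈ 5.2.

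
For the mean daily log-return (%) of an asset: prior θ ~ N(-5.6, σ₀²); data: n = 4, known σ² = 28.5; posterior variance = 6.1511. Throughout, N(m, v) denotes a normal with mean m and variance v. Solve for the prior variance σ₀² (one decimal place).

For the Normal–Normal model with known σ², precisions add: τ_n = τ₀ + n/σ².
So 1/σ₀² = 1/6.1511 − 4/28.5 = 0.162573 − 0.140351 = 0.022222.
Hence σ₀² = 1/0.022222 ≈ 45.0.

σ₀² = 45.0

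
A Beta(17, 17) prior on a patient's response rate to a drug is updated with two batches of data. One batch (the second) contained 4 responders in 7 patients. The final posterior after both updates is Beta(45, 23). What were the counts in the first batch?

Because Beta–binomial updating is additive in the counts, the combined data contributed (α_post−α_prior, β_post−β_prior) successes and failures.
Total across both batches: 45−17=28 responders, 23−17=6 non-responders.
Subtract the second batch: 28−4=24 responders and 6−3=3 non-responders.

24 responders and 3 non-responders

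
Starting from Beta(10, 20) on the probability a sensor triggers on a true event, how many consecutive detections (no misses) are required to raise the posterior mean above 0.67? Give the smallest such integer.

k = 31

After k detections and 0 misses the posterior is Beta(10+k, 20), with mean (10+k)/(10+20+k).
Set (10+k)/(30+k) > 0.67 and solve: k > (0.67·30 − 10)/(1 − 0.67) = 30.606.
The smallest integer exceeding 30.606 is 31.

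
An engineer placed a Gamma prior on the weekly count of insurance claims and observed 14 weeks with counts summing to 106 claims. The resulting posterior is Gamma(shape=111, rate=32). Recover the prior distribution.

Gamma(shape=5, rate=18)

Gamma–Poisson conjugacy: posterior shape = α + Σxᵢ, posterior rate = β + n.
So α = 111 − 106 = 5 and β = 32 − 14 = 18.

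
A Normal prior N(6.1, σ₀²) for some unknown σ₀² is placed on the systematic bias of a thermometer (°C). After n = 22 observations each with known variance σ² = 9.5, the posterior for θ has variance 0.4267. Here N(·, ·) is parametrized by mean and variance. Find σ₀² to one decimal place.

σ₀² = 36.0

For the Normal–Normal model with known σ², precisions add: τ_n = τ₀ + n/σ².
So 1/σ₀² = 1/0.4267 − 22/9.5 = 2.343567 − 2.315789 = 0.027778.
Hence σ₀² = 1/0.027778 ≈ 36.0.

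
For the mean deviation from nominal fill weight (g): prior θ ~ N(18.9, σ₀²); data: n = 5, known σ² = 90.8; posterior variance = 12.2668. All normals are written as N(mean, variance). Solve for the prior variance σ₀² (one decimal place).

σ₀² = 37.8

For the Normal–Normal model with known σ², precisions add: τ_n = τ₀ + n/σ².
So 1/σ₀² = 1/12.2668 − 5/90.8 = 0.081521 − 0.055066 = 0.026455.
Hence σ₀² = 1/0.026455 ≈ 37.8.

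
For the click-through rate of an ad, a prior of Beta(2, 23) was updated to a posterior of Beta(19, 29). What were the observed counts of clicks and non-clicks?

A Beta(a, b) prior with s successes and f failures in binomial data gives a Beta(a+s, b+f) posterior.
Match parameters: s=19−2=17, f=29−23=6.

17 clicks and 6 non-clicks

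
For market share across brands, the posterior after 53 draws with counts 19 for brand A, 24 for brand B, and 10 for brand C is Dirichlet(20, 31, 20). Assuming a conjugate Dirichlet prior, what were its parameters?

For a Dirichlet(α) prior with multinomial counts c, the posterior is Dirichlet(α + c) componentwise.
Subtract each count from the matching posterior parameter: 20−19=1, 31−24=7, 20−10=10.

Dirichlet(1, 7, 10)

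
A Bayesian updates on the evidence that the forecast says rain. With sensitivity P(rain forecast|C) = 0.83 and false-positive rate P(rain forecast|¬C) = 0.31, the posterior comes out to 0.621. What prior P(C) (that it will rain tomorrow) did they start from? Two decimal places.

P(C) = 0.38

In odds form, posterior odds = prior odds × likelihood ratio, so prior odds = posterior odds ÷ LR.
Posterior odds = 0.621/(1−0.621) = 1.6385. LR = 0.83/0.31 = 2.6774.
Prior odds = 1.6385/2.6774 = 0.6120, so P(C) = 0.6120/(1+0.6120) ≈ 0.38.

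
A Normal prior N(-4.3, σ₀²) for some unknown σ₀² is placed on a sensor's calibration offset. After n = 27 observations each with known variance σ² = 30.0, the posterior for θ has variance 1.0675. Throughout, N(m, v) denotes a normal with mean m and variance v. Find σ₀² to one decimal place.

σ₀² = 27.2

Posterior precision equals prior precision plus data precision: 1/σ_n² = 1/σ₀² + n/σ².
So 1/σ₀² = 1/1.0675 − 27/30.0 = 0.936768 − 0.900000 = 0.036768.
Hence σ₀² = 1/0.036768 ≈ 27.2.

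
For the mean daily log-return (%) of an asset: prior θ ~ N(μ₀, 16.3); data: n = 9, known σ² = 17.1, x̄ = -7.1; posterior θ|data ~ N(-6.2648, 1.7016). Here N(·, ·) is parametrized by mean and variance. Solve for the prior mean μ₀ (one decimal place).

μ₀ = 0.9

The posterior mean is a precision-weighted average: μ_n = (τ₀μ₀ + τ_data·x̄)/(τ₀+τ_data), with τ₀=1/σ₀² and τ_data=n/σ².
Here τ₀ = 1/16.3 = 0.061350 and τ_data = 9/17.1 = 0.526316, so τ_n = 0.587666.
Rearranging for μ₀: μ₀ = (μ_n·τ_n − τ_data·x̄)/τ₀ = (-6.2648·0.587666 − 0.526316·-7.1) / 0.061350 = 0.055234/0.061350 ≈ 0.9.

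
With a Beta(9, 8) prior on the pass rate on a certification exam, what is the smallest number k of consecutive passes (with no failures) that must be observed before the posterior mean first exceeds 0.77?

k = 18

After k passes and 0 failures the posterior is Beta(9+k, 8), with mean (9+k)/(9+8+k).
Set (9+k)/(17+k) > 0.77 and solve: k > (0.77·17 − 9)/(1 − 0.77) = 17.783.
The smallest integer exceeding 17.783 is 18, and checking k=18: (27)/(35) = 0.7714 > 0.77.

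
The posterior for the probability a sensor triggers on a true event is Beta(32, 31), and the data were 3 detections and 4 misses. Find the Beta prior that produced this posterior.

Under Beta–binomial conjugacy the posterior parameters are (α+s, β+f).
So α = 32 − 3 = 29 and β = 31 − 4 = 27.

Beta(29, 27)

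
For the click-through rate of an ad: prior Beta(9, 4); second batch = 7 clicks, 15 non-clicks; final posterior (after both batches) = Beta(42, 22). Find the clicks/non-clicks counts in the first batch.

26 clicks and 3 non-clicks

Because Beta–binomial updating is additive in the counts, the combined data contributed (α_post−α_prior, β_post−β_prior) successes and failures.
Total across both batches: 42−9=33 clicks, 22−4=18 non-clicks.
Subtract the second batch: 33−7=26 clicks and 18−15=3 non-clicks.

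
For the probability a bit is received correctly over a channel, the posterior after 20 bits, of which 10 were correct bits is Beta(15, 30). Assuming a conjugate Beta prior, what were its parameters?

Beta(5, 20)

Beta is conjugate to the binomial likelihood: posterior = Beta(α+s, β+f).
Subtract the data counts: 15−10=5, 30−10=20.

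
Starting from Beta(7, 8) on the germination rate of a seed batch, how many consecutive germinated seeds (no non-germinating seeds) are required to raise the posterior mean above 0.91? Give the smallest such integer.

k = 74

After k germinated seeds and 0 non-germinating seeds the posterior is Beta(7+k, 8), with mean (7+k)/(7+8+k).
Set (7+k)/(15+k) > 0.91 and solve: k > (0.91·15 − 7)/(1 − 0.91) = 73.889.
The smallest integer exceeding 73.889 is 74.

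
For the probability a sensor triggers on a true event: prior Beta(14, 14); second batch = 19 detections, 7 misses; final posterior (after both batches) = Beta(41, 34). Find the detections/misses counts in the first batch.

8 detections and 13 misses

Because Beta–binomial updating is additive in the counts, the combined data contributed (α_post−α_prior, β_post−β_prior) successes and failures.
Total across both batches: 41−14=27 detections, 34−14=20 misses.
Subtract the second batch: 27−19=8 detections and 20−7=13 misses.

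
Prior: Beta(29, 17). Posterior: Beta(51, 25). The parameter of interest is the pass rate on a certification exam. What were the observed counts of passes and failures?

A Beta(α, β) prior with s successes and f failures in binomial data gives a Beta(α+s, β+f) posterior.
Match parameters: s=51−29=22, f=25−17=8.

22 passes and 8 failures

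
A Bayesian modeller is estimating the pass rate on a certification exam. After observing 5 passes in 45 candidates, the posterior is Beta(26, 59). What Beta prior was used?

A Beta(a, b) prior with s successes and f failures in binomial data gives a Beta(a+s, b+f) posterior.
So a = 26 − 5 = 21 and b = 59 − 40 = 19.

Beta(21, 19)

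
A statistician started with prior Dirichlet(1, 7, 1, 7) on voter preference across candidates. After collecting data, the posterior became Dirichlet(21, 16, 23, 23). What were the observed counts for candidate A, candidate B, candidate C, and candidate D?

For a Dirichlet(α) prior with multinomial counts c, the posterior is Dirichlet(α + c) componentwise.
Counts are posterior − prior componentwise: 21−1=20, 16−7=9, 23−1=22, 23−7=16.

counts (20, 9, 22, 16)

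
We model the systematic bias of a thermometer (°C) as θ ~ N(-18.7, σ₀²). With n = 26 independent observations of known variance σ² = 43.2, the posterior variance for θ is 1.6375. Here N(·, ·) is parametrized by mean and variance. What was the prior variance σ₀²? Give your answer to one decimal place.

σ₀² = 113.2

For the Normal–Normal model with known σ², precisions add: τ_n = τ₀ + n/σ².
So 1/σ₀² = 1/1.6375 − 26/43.2 = 0.610687 − 0.601852 = 0.008835.
Hence σ₀² = 1/0.008835 ≈ 113.2.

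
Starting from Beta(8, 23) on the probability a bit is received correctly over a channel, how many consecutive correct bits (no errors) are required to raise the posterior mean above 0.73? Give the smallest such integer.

k = 55

After k correct bits and 0 errors the posterior is Beta(8+k, 23), with mean (8+k)/(8+23+k).
Set (8+k)/(31+k) > 0.73 and solve: k > (0.73·31 − 8)/(1 − 0.73) = 54.185.
The smallest integer exceeding 54.185 is 55, and checking k=55: (63)/(86) = 0.7326 > 0.73.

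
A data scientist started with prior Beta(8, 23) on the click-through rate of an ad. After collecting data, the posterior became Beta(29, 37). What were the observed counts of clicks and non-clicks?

21 clicks and 14 non-clicks

Under Beta–binomial conjugacy the posterior parameters are (α+s, β+f).
Match parameters: s=29−8=21, f=37−23=14.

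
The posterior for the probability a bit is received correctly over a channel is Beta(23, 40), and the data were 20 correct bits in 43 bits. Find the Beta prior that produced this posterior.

Beta(3, 17)

Under Beta–binomial conjugacy the posterior parameters are (α+s, β+f).
So α = 23 − 20 = 3 and β = 40 − 23 = 17.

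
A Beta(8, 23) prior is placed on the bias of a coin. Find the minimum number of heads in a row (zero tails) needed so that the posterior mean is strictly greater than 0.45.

k = 11

After k heads and 0 tails the posterior is Beta(8+k, 23), with mean (8+k)/(8+23+k).
Set (8+k)/(31+k) > 0.45 and solve: k > (0.45·31 − 8)/(1 − 0.45) = 10.818.
The smallest integer exceeding 10.818 is 11.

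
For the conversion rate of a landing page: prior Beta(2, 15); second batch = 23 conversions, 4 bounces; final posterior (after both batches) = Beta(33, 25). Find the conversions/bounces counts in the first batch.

8 conversions and 6 bounces

Because Beta–binomial updating is additive in the counts, the combined data contributed (α_post−α_prior, β_post−β_prior) successes and failures.
Total across both batches: 33−2=31 conversions, 25−15=10 bounces.
Subtract the second batch: 31−23=8 conversions and 10−4=6 bounces.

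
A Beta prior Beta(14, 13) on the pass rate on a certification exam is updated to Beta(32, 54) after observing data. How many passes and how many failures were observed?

18 passes and 41 failures

Under Beta–binomial conjugacy the posterior parameters are (a+s, b+f).
Match parameters: s=32−14=18, f=54−13=41.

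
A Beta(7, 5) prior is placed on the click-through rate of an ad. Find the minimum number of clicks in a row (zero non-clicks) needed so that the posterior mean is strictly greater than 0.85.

After k clicks and 0 non-clicks the posterior is Beta(7+k, 5), with mean (7+k)/(7+5+k).
Set (7+k)/(12+k) > 0.85 and solve: k > (0.85·12 − 7)/(1 − 0.85) = 21.333.
The smallest integer exceeding 21.333 is 22, and checking k=22: (29)/(34) = 0.8529 > 0.85.

k = 22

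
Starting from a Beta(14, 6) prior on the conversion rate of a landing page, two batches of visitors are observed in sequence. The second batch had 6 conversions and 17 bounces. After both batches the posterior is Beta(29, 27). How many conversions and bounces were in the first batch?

Because Beta–binomial updating is additive in the counts, the combined data contributed (α_post−α_prior, β_post−β_prior) successes and failures.
Total across both batches: 29−14=15 conversions, 27−6=21 bounces.
Subtract the second batch: 15−6=9 conversions and 21−17=4 bounces.

9 conversions and 4 bounces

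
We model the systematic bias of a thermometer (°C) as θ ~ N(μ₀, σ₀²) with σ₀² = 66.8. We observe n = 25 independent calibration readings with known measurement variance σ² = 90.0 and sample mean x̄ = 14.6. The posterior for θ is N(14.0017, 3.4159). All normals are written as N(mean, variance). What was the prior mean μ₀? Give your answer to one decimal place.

μ₀ = 2.9

With known observation variance, the Normal–Normal posterior has precision τ_n = τ₀ + n/σ² and mean μ_n = (τ₀μ₀ + (n/σ²)x̄)/τ_n.
Here τ₀ = 1/66.8 = 0.014970 and τ_data = 25/90.0 = 0.277778, so τ_n = 0.292748.
Rearranging for μ₀: μ₀ = (μ_n·τ_n − τ_data·x̄)/τ₀ = (14.0017·0.292748 − 0.277778·14.6) / 0.014970 = 0.043411/0.014970 ≈ 2.9.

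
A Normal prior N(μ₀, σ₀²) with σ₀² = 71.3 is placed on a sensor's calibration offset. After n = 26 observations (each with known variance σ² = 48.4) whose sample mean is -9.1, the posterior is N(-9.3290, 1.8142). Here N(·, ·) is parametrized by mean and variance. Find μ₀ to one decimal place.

μ₀ = -18.1

The posterior mean is a precision-weighted average: μ_n = (τ₀μ₀ + τ_data·x̄)/(τ₀+τ_data), with τ₀=1/σ₀² and τ_data=n/σ².
Here τ₀ = 1/71.3 = 0.014025 and τ_data = 26/48.4 = 0.537190, so τ_n = 0.551215.
Rearranging for μ₀: μ₀ = (μ_n·τ_n − τ_data·x̄)/τ₀ = (-9.3290·0.551215 − 0.537190·-9.1) / 0.014025 = -0.253856/0.014025 ≈ -18.1.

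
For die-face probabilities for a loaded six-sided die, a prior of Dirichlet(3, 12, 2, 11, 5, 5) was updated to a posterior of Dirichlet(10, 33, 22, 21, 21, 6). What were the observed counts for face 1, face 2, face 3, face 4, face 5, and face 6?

For a Dirichlet(α) prior with multinomial counts c, the posterior is Dirichlet(α + c) componentwise.
Counts are posterior − prior componentwise: 10−3=7, 33−12=21, 22−2=20, 21−11=10, 21−5=16, 6−5=1.

counts (7, 21, 20, 10, 16, 1)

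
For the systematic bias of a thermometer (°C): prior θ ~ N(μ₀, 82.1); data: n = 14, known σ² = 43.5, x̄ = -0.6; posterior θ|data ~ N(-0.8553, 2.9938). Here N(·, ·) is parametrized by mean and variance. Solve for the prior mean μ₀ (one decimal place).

The posterior mean is a precision-weighted average: μ_n = (τ₀μ₀ + τ_data·x̄)/(τ₀+τ_data), with τ₀=1/σ₀² and τ_data=n/σ².
Here τ₀ = 1/82.1 = 0.012180 and τ_data = 14/43.5 = 0.321839, so τ_n = 0.334019.
Rearranging for μ₀: μ₀ = (μ_n·τ_n − τ_data·x̄)/τ₀ = (-0.8553·0.334019 − 0.321839·-0.6) / 0.012180 = -0.092583/0.012180 ≈ -7.6.

μ₀ = -7.6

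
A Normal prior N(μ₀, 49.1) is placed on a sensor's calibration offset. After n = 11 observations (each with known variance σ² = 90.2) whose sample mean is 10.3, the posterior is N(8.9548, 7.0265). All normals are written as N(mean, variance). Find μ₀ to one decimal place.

μ₀ = 0.9

With known observation variance, the Normal–Normal posterior has precision τ_n = τ₀ + n/σ² and mean μ_n = (τ₀μ₀ + (n/σ²)x̄)/τ_n.
Here τ₀ = 1/49.1 = 0.020367 and τ_data = 11/90.2 = 0.121951, so τ_n = 0.142318.
Rearranging for μ₀: μ₀ = (μ_n·τ_n − τ_data·x̄)/τ₀ = (8.9548·0.142318 − 0.121951·10.3) / 0.020367 = 0.018334/0.020367 ≈ 0.9.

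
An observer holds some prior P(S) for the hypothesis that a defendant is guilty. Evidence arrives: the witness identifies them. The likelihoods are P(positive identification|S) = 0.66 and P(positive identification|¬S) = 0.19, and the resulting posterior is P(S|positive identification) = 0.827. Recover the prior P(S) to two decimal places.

In odds form, posterior odds = prior odds × likelihood ratio, so prior odds = posterior odds ÷ LR.
Posterior odds = 0.827/(1−0.827) = 4.7803. LR = 0.66/0.19 = 3.4737.
Prior odds = 4.7803/3.4737 = 1.3761, so P(S) = 1.3761/(1+1.3761) ≈ 0.58.

P(S) = 0.58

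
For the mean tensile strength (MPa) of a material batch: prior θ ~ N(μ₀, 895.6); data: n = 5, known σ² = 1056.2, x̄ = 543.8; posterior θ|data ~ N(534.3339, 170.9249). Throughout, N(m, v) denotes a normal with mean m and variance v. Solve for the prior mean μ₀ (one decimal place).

The posterior mean is a precision-weighted average: μ_n = (τ₀μ₀ + τ_data·x̄)/(τ₀+τ_data), with τ₀=1/σ₀² and τ_data=n/σ².
Here τ₀ = 1/895.6 = 0.001117 and τ_data = 5/1056.2 = 0.004734, so τ_n = 0.005851.
Rearranging for μ₀: μ₀ = (μ_n·τ_n − τ_data·x̄)/τ₀ = (534.3339·0.005851 − 0.004734·543.8) / 0.001117 = 0.552038/0.001117 ≈ 494.2.

μ₀ = 494.2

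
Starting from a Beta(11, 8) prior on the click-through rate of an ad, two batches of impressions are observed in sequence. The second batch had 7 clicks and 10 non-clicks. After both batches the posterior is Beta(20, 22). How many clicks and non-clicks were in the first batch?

2 clicks and 4 non-clicks

Sequential conjugate updates are equivalent to a single update on the pooled data, so total successes = posterior α − prior α and total failures = posterior β − prior β.
Total across both batches: 20−11=9 clicks, 22−8=14 non-clicks.
Subtract the second batch: 9−7=2 clicks and 14−10=4 non-clicks.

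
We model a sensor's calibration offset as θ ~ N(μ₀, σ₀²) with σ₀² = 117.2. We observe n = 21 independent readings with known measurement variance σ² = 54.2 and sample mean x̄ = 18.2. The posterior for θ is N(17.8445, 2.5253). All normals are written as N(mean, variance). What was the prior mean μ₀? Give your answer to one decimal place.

μ₀ = 1.7

With known observation variance, the Normal–Normal posterior has precision τ_n = τ₀ + n/σ² and mean μ_n = (τ₀μ₀ + (n/σ²)x̄)/τ_n.
Here τ₀ = 1/117.2 = 0.008532 and τ_data = 21/54.2 = 0.387454, so τ_n = 0.395986.
Rearranging for μ₀: μ₀ = (μ_n·τ_n − τ_data·x̄)/τ₀ = (17.8445·0.395986 − 0.387454·18.2) / 0.008532 = 0.014509/0.008532 ≈ 1.7.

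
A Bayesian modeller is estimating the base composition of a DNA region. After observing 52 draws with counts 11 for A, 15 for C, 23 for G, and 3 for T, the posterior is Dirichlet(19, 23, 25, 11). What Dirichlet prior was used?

For a Dirichlet(α) prior with multinomial counts c, the posterior is Dirichlet(α + c) componentwise.
Subtract each count from the matching posterior parameter: 19−11=8, 23−15=8, 25−23=2, 11−3=8.

Dirichlet(8, 8, 2, 8)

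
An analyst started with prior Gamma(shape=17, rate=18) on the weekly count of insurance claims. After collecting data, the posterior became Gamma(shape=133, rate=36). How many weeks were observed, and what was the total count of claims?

Gamma–Poisson conjugacy: posterior shape = α + Σxᵢ, posterior rate = β + n.
Matching: Σxᵢ = 133 − 17 = 116 and n = 36 − 18 = 18.

n = 18 weeks with total 116 claims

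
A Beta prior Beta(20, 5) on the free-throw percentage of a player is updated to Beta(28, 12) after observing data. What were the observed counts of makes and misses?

Beta is conjugate to the binomial likelihood: posterior = Beta(a+s, b+f).
So s = 28 − 20 = 8 and f = 12 − 5 = 7.

8 makes and 7 misses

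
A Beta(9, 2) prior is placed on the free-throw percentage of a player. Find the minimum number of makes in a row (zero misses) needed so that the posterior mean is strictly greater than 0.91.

k = 12

After k makes and 0 misses the posterior is Beta(9+k, 2), with mean (9+k)/(9+2+k).
Set (9+k)/(11+k) > 0.91 and solve: k > (0.91·11 − 9)/(1 − 0.91) = 11.222.
The smallest integer exceeding 11.222 is 12.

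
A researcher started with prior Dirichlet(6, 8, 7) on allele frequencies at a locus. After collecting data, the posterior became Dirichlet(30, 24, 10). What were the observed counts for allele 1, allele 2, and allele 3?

counts (24, 16, 3)

For a Dirichlet(α) prior with multinomial counts c, the posterior is Dirichlet(α + c) componentwise.
Counts are posterior − prior componentwise: 30−6=24, 24−8=16, 10−7=3.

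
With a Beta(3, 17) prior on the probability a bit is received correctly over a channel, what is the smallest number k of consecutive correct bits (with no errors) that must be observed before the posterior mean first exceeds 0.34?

k = 6

After k correct bits and 0 errors the posterior is Beta(3+k, 17), with mean (3+k)/(3+17+k).
Set (3+k)/(20+k) > 0.34 and solve: k > (0.34·20 − 3)/(1 − 0.34) = 5.758.
The smallest integer exceeding 5.758 is 6, and checking k=6: (9)/(26) = 0.3462 > 0.34.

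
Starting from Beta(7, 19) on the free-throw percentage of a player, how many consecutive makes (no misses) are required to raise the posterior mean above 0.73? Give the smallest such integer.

k = 45

After k makes and 0 misses the posterior is Beta(7+k, 19), with mean (7+k)/(7+19+k).
Set (7+k)/(26+k) > 0.73 and solve: k > (0.73·26 − 7)/(1 − 0.73) = 44.370.
The smallest integer exceeding 44.370 is 45, and checking k=45: (52)/(71) = 0.7324 > 0.73.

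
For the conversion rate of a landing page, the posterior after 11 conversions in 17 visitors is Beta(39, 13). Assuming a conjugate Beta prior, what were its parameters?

Under Beta–binomial conjugacy the posterior parameters are (α+s, β+f).
So α = 39 − 11 = 28 and β = 13 − 6 = 7.

Beta(28, 7)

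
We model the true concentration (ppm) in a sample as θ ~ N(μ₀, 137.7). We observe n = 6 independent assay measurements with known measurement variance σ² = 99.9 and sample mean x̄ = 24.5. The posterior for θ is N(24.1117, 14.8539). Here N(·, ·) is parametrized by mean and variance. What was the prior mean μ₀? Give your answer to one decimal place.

The posterior mean is a precision-weighted average: μ_n = (τ₀μ₀ + τ_data·x̄)/(τ₀+τ_data), with τ₀=1/σ₀² and τ_data=n/σ².
Here τ₀ = 1/137.7 = 0.007262 and τ_data = 6/99.9 = 0.060060, so τ_n = 0.067322.
Rearranging for μ₀: μ₀ = (μ_n·τ_n − τ_data·x̄)/τ₀ = (24.1117·0.067322 − 0.060060·24.5) / 0.007262 = 0.151778/0.007262 ≈ 20.9.

μ₀ = 20.9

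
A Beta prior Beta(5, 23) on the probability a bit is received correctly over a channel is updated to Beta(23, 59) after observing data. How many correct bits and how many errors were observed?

Beta is conjugate to the binomial likelihood: posterior = Beta(a+s, b+f).
Match parameters: s=23−5=18, f=59−23=36.

18 correct bits and 36 errors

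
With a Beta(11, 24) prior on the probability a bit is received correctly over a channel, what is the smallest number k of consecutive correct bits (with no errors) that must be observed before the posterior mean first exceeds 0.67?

k = 38

After k correct bits and 0 errors the posterior is Beta(11+k, 24), with mean (11+k)/(11+24+k).
Set (11+k)/(35+k) > 0.67 and solve: k > (0.67·35 − 11)/(1 − 0.67) = 37.727.
The smallest integer exceeding 37.727 is 38, and checking k=38: (49)/(73) = 0.6712 > 0.67.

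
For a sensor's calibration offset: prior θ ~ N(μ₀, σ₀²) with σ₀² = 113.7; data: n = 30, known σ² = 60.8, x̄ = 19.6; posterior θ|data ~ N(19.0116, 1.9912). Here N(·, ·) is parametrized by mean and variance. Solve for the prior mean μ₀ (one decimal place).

The posterior mean is a precision-weighted average: μ_n = (τ₀μ₀ + τ_data·x̄)/(τ₀+τ_data), with τ₀=1/σ₀² and τ_data=n/σ².
Here τ₀ = 1/113.7 = 0.008795 and τ_data = 30/60.8 = 0.493421, so τ_n = 0.502216.
Rearranging for μ₀: μ₀ = (μ_n·τ_n − τ_data·x̄)/τ₀ = (19.0116·0.502216 − 0.493421·19.6) / 0.008795 = -0.123122/0.008795 ≈ -14.0.

μ₀ = -14.0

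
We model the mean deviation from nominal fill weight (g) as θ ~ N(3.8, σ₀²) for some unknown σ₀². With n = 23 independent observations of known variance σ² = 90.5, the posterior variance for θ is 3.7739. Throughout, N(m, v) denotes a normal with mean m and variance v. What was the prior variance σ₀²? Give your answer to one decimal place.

Posterior precision equals prior precision plus data precision: 1/σ_n² = 1/σ₀² + n/σ².
So 1/σ₀² = 1/3.7739 − 23/90.5 = 0.264978 − 0.254144 = 0.010834.
Hence σ₀² = 1/0.010834 ≈ 92.3.

σ₀² = 92.3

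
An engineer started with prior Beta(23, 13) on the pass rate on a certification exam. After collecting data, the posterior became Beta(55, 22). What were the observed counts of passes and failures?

32 passes and 9 failures

Under Beta–binomial conjugacy the posterior parameters are (a+s, b+f).
So s = 55 − 23 = 32 and f = 22 − 13 = 9.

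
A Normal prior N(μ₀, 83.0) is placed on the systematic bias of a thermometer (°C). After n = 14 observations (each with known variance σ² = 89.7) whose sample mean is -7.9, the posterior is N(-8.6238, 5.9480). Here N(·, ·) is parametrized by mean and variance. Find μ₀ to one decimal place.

μ₀ = -18.0

The posterior mean is a precision-weighted average: μ_n = (τ₀μ₀ + τ_data·x̄)/(τ₀+τ_data), with τ₀=1/σ₀² and τ_data=n/σ².
Here τ₀ = 1/83.0 = 0.012048 and τ_data = 14/89.7 = 0.156076, so τ_n = 0.168124.
Rearranging for μ₀: μ₀ = (μ_n·τ_n − τ_data·x̄)/τ₀ = (-8.6238·0.168124 − 0.156076·-7.9) / 0.012048 = -0.216867/0.012048 ≈ -18.0.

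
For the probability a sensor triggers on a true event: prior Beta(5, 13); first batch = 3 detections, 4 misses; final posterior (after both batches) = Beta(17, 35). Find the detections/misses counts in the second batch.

9 detections and 18 misses

Because Beta–binomial updating is additive in the counts, the combined data contributed (α_post−α_prior, β_post−β_prior) successes and failures.
Total across both batches: 17−5=12 detections, 35−13=22 misses.
Subtract the first batch: 12−3=9 detections and 22−4=18 misses.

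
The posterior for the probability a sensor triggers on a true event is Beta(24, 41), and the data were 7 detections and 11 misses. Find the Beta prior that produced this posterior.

Beta(17, 30)

A Beta(a, b) prior with s successes and f failures in binomial data gives a Beta(a+s, b+f) posterior.
So a = 24 − 7 = 17 and b = 41 − 11 = 30.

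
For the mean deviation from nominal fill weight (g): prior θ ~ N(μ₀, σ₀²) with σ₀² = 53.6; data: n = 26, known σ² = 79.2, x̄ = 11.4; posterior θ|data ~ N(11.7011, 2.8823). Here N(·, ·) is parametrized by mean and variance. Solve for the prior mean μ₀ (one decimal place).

The posterior mean is a precision-weighted average: μ_n = (τ₀μ₀ + τ_data·x̄)/(τ₀+τ_data), with τ₀=1/σ₀² and τ_data=n/σ².
Here τ₀ = 1/53.6 = 0.018657 and τ_data = 26/79.2 = 0.328283, so τ_n = 0.346940.
Rearranging for μ₀: μ₀ = (μ_n·τ_n − τ_data·x̄)/τ₀ = (11.7011·0.346940 − 0.328283·11.4) / 0.018657 = 0.317153/0.018657 ≈ 17.0.

μ₀ = 17.0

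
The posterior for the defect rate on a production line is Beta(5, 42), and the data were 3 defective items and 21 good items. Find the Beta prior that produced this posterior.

Under Beta–binomial conjugacy the posterior parameters are (a+s, b+f).
Subtract the data counts: 5−3=2, 42−21=21.

Beta(2, 21)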